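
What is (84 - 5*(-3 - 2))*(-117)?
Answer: -12753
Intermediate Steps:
(84 - 5*(-3 - 2))*(-117) = (84 - 5*(-5))*(-117) = (84 + 25)*(-117) = 109*(-117) = -12753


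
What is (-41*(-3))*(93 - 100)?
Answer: -861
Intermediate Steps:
(-41*(-3))*(93 - 100) = 123*(-7) = -861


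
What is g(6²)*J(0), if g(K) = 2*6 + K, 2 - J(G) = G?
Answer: 96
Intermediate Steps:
J(G) = 2 - G
g(K) = 12 + K
g(6²)*J(0) = (12 + 6²)*(2 - 1*0) = (12 + 36)*(2 + 0) = 48*2 = 96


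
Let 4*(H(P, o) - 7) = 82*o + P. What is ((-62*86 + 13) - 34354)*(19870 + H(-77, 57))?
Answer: -3336697665/4 ≈ -8.3417e+8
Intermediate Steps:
H(P, o) = 7 + P/4 + 41*o/2 (H(P, o) = 7 + (82*o + P)/4 = 7 + (P + 82*o)/4 = 7 + (P/4 + 41*o/2) = 7 + P/4 + 41*o/2)
((-62*86 + 13) - 34354)*(19870 + H(-77, 57)) = ((-62*86 + 13) - 34354)*(19870 + (7 + (1/4)*(-77) + (41/2)*57)) = ((-5332 + 13) - 34354)*(19870 + (7 - 77/4 + 2337/2)) = (-5319 - 34354)*(19870 + 4625/4) = -39673*84105/4 = -3336697665/4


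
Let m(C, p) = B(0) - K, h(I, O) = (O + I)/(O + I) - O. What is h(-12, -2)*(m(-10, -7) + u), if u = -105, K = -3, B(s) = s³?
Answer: -306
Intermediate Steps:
h(I, O) = 1 - O (h(I, O) = (I + O)/(I + O) - O = 1 - O)
m(C, p) = 3 (m(C, p) = 0³ - 1*(-3) = 0 + 3 = 3)
h(-12, -2)*(m(-10, -7) + u) = (1 - 1*(-2))*(3 - 105) = (1 + 2)*(-102) = 3*(-102) = -306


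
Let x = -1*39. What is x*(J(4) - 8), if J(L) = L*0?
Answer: 312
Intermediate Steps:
x = -39
J(L) = 0
x*(J(4) - 8) = -39*(0 - 8) = -39*(-8) = 312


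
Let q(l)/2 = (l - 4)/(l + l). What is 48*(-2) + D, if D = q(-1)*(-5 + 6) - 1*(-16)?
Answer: -75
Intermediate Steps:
q(l) = (-4 + l)/l (q(l) = 2*((l - 4)/(l + l)) = 2*((-4 + l)/((2*l))) = 2*((-4 + l)*(1/(2*l))) = 2*((-4 + l)/(2*l)) = (-4 + l)/l)
D = 21 (D = ((-4 - 1)/(-1))*(-5 + 6) - 1*(-16) = -1*(-5)*1 + 16 = 5*1 + 16 = 5 + 16 = 21)
48*(-2) + D = 48*(-2) + 21 = -96 + 21 = -75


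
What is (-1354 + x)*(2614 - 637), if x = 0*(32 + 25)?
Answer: -2676858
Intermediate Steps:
x = 0 (x = 0*57 = 0)
(-1354 + x)*(2614 - 637) = (-1354 + 0)*(2614 - 637) = -1354*1977 = -2676858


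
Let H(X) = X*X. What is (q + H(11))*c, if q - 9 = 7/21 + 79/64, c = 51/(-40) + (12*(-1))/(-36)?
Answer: -2854493/23040 ≈ -123.89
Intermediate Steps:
H(X) = X**2
c = -113/120 (c = 51*(-1/40) - 12*(-1/36) = -51/40 + 1/3 = -113/120 ≈ -0.94167)
q = 2029/192 (q = 9 + (7/21 + 79/64) = 9 + (7*(1/21) + 79*(1/64)) = 9 + (1/3 + 79/64) = 9 + 301/192 = 2029/192 ≈ 10.568)
(q + H(11))*c = (2029/192 + 11**2)*(-113/120) = (2029/192 + 121)*(-113/120) = (25261/192)*(-113/120) = -2854493/23040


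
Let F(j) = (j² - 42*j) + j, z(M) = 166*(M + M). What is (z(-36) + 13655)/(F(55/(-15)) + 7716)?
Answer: 15327/70918 ≈ 0.21612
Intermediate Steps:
z(M) = 332*M (z(M) = 166*(2*M) = 332*M)
F(j) = j² - 41*j
(z(-36) + 13655)/(F(55/(-15)) + 7716) = (332*(-36) + 13655)/((55/(-15))*(-41 + 55/(-15)) + 7716) = (-11952 + 13655)/((55*(-1/15))*(-41 + 55*(-1/15)) + 7716) = 1703/(-11*(-41 - 11/3)/3 + 7716) = 1703/(-11/3*(-134/3) + 7716) = 1703/(1474/9 + 7716) = 1703/(70918/9) = 1703*(9/70918) = 15327/70918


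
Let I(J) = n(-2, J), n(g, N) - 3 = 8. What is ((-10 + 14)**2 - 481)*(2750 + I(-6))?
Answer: -1283865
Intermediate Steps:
n(g, N) = 11 (n(g, N) = 3 + 8 = 11)
I(J) = 11
((-10 + 14)**2 - 481)*(2750 + I(-6)) = ((-10 + 14)**2 - 481)*(2750 + 11) = (4**2 - 481)*2761 = (16 - 481)*2761 = -465*2761 = -1283865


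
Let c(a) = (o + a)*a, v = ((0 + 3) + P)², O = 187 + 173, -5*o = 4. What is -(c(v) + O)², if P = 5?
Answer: -485056576/25 ≈ -1.9402e+7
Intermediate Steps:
o = -⅘ (o = -⅕*4 = -⅘ ≈ -0.80000)
O = 360
v = 64 (v = ((0 + 3) + 5)² = (3 + 5)² = 8² = 64)
c(a) = a*(-⅘ + a) (c(a) = (-⅘ + a)*a = a*(-⅘ + a))
-(c(v) + O)² = -((⅕)*64*(-4 + 5*64) + 360)² = -((⅕)*64*(-4 + 320) + 360)² = -((⅕)*64*316 + 360)² = -(20224/5 + 360)² = -(22024/5)² = -1*485056576/25 = -485056576/25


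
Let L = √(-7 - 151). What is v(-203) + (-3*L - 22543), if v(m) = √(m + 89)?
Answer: -22543 + I*√114 - 3*I*√158 ≈ -22543.0 - 27.032*I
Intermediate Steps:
L = I*√158 (L = √(-158) = I*√158 ≈ 12.57*I)
v(m) = √(89 + m)
v(-203) + (-3*L - 22543) = √(89 - 203) + (-3*I*√158 - 22543) = √(-114) + (-3*I*√158 - 22543) = I*√114 + (-22543 - 3*I*√158) = -22543 + I*√114 - 3*I*√158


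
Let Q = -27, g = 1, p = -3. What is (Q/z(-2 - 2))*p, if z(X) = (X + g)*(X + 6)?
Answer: -27/2 ≈ -13.500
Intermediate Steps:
z(X) = (1 + X)*(6 + X) (z(X) = (X + 1)*(X + 6) = (1 + X)*(6 + X))
(Q/z(-2 - 2))*p = -27/(6 + (-2 - 2)² + 7*(-2 - 2))*(-3) = -27/(6 + (-4)² + 7*(-4))*(-3) = -27/(6 + 16 - 28)*(-3) = -27/(-6)*(-3) = -27*(-⅙)*(-3) = (9/2)*(-3) = -27/2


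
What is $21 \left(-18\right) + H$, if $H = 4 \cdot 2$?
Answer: $-370$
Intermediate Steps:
$H = 8$
$21 \left(-18\right) + H = 21 \left(-18\right) + 8 = -378 + 8 = -370$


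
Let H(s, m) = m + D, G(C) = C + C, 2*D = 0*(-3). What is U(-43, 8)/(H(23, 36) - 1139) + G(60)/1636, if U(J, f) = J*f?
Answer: 173786/451127 ≈ 0.38523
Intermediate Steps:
D = 0 (D = (0*(-3))/2 = (1/2)*0 = 0)
G(C) = 2*C
H(s, m) = m (H(s, m) = m + 0 = m)
U(-43, 8)/(H(23, 36) - 1139) + G(60)/1636 = (-43*8)/(36 - 1139) + (2*60)/1636 = -344/(-1103) + 120*(1/1636) = -344*(-1/1103) + 30/409 = 344/1103 + 30/409 = 173786/451127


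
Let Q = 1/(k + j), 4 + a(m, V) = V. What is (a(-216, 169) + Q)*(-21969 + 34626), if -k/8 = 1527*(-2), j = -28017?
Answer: 2495639756/1195 ≈ 2.0884e+6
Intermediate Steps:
a(m, V) = -4 + V
k = 24432 (k = -12216*(-2) = -8*(-3054) = 24432)
Q = -1/3585 (Q = 1/(24432 - 28017) = 1/(-3585) = -1/3585 ≈ -0.00027894)
(a(-216, 169) + Q)*(-21969 + 34626) = ((-4 + 169) - 1/3585)*(-21969 + 34626) = (165 - 1/3585)*12657 = (591524/3585)*12657 = 2495639756/1195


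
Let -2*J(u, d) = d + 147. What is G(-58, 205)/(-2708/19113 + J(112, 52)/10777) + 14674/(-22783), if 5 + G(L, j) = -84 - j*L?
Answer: -110761807933701772/1416458273977 ≈ -78196.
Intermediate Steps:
J(u, d) = -147/2 - d/2 (J(u, d) = -(d + 147)/2 = -(147 + d)/2 = -147/2 - d/2)
G(L, j) = -89 - L*j (G(L, j) = -5 + (-84 - j*L) = -5 + (-84 - L*j) = -89 - L*j)
G(-58, 205)/(-2708/19113 + J(112, 52)/10777) + 14674/(-22783) = (-89 - 1*(-58)*205)/(-2708/19113 + (-147/2 - ½*52)/10777) + 14674/(-22783) = (-89 + 11890)/(-2708*1/19113 + (-147/2 - 26)*(1/10777)) + 14674*(-1/22783) = 11801/(-2708/19113 - 199/2*1/10777) - 14674/22783 = 11801/(-2708/19113 - 199/21554) - 14674/22783 = 11801/(-62171719/411961602) - 14674/22783 = 11801*(-411961602/62171719) - 14674/22783 = -4861558865202/62171719 - 14674/22783 = -110761807933701772/1416458273977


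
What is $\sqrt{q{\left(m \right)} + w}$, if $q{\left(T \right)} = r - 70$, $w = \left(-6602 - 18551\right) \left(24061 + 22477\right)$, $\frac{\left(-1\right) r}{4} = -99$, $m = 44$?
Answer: $6 i \sqrt{32515833} \approx 34214.0 i$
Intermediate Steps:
$r = 396$ ($r = \left(-4\right) \left(-99\right) = 396$)
$w = -1170570314$ ($w = \left(-25153\right) 46538 = -1170570314$)
$q{\left(T \right)} = 326$ ($q{\left(T \right)} = 396 - 70 = 326$)
$\sqrt{q{\left(m \right)} + w} = \sqrt{326 - 1170570314} = \sqrt{-1170569988} = 6 i \sqrt{32515833}$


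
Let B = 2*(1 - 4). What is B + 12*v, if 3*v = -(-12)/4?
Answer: 6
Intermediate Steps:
v = 1 (v = (-(-12)/4)/3 = (-1*(-3))/3 = (⅓)*3 = 1)
B = -6 (B = 2*(-3) = -6)
B + 12*v = -6 + 12*1 = -6 + 12 = 6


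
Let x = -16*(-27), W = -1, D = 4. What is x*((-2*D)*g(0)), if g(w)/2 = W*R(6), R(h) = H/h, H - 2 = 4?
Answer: 6912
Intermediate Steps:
H = 6 (H = 2 + 4 = 6)
R(h) = 6/h
g(w) = -2 (g(w) = 2*(-6/6) = 2*(-1*1) = 2*(-1) = -2)
x = 432
x*((-2*D)*g(0)) = 432*(-2*4*(-2)) = 432*(-8*(-2)) = 432*16 = 6912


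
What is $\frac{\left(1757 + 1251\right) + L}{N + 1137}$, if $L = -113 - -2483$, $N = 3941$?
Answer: $\frac{2689}{2539} \approx 1.0591$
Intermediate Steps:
$L = 2370$ ($L = -113 + 2483 = 2370$)
$\frac{\left(1757 + 1251\right) + L}{N + 1137} = \frac{\left(1757 + 1251\right) + 2370}{3941 + 1137} = \frac{3008 + 2370}{5078} = 5378 \cdot \frac{1}{5078} = \frac{2689}{2539}$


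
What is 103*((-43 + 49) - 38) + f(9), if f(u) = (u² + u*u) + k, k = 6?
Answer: -3128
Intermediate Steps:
f(u) = 6 + 2*u² (f(u) = (u² + u*u) + 6 = (u² + u²) + 6 = 2*u² + 6 = 6 + 2*u²)
103*((-43 + 49) - 38) + f(9) = 103*((-43 + 49) - 38) + (6 + 2*9²) = 103*(6 - 38) + (6 + 2*81) = 103*(-32) + (6 + 162) = -3296 + 168 = -3128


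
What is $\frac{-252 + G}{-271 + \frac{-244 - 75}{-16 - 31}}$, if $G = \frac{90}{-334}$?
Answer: $\frac{1980063}{2073806} \approx 0.9548$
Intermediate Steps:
$G = - \frac{45}{167}$ ($G = 90 \left(- \frac{1}{334}\right) = - \frac{45}{167} \approx -0.26946$)
$\frac{-252 + G}{-271 + \frac{-244 - 75}{-16 - 31}} = \frac{-252 - \frac{45}{167}}{-271 + \frac{-244 - 75}{-16 - 31}} = - \frac{42129}{167 \left(-271 - \frac{319}{-47}\right)} = - \frac{42129}{167 \left(-271 - - \frac{319}{47}\right)} = - \frac{42129}{167 \left(-271 + \frac{319}{47}\right)} = - \frac{42129}{167 \left(- \frac{12418}{47}\right)} = \left(- \frac{42129}{167}\right) \left(- \frac{47}{12418}\right) = \frac{1980063}{2073806}$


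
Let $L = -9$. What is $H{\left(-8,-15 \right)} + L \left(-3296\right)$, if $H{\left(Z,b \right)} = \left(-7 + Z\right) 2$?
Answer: $29634$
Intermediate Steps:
$H{\left(Z,b \right)} = -14 + 2 Z$
$H{\left(-8,-15 \right)} + L \left(-3296\right) = \left(-14 + 2 \left(-8\right)\right) - -29664 = \left(-14 - 16\right) + 29664 = -30 + 29664 = 29634$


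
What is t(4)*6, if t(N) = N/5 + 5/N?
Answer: 123/10 ≈ 12.300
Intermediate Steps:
t(N) = 5/N + N/5 (t(N) = N*(⅕) + 5/N = N/5 + 5/N = 5/N + N/5)
t(4)*6 = (5/4 + (⅕)*4)*6 = (5*(¼) + ⅘)*6 = (5/4 + ⅘)*6 = (41/20)*6 = 123/10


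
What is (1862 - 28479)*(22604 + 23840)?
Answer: -1236199948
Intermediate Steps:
(1862 - 28479)*(22604 + 23840) = -26617*46444 = -1236199948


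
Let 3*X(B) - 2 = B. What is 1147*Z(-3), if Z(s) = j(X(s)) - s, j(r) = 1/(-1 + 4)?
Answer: 11470/3 ≈ 3823.3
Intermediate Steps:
X(B) = ⅔ + B/3
j(r) = ⅓ (j(r) = 1/3 = ⅓)
Z(s) = ⅓ - s
1147*Z(-3) = 1147*(⅓ - 1*(-3)) = 1147*(⅓ + 3) = 1147*(10/3) = 11470/3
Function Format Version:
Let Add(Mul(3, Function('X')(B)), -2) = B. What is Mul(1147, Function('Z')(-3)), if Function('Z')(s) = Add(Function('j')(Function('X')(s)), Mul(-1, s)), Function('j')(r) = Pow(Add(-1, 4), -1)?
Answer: Rational(11470, 3) ≈ 3823.3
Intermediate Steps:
Function('X')(B) = Add(Rational(2, 3), Mul(Rational(1, 3), B))
Function('j')(r) = Rational(1, 3) (Function('j')(r) = Pow(3, -1) = Rational(1, 3))
Function('Z')(s) = Add(Rational(1, 3), Mul(-1, s))
Mul(1147, Function('Z')(-3)) = Mul(1147, Add(Rational(1, 3), Mul(-1, -3))) = Mul(1147, Add(Rational(1, 3), 3)) = Mul(1147, Rational(10, 3)) = Rational(11470, 3)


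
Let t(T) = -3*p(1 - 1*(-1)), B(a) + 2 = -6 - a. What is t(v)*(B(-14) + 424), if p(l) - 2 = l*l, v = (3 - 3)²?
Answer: -7740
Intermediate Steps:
v = 0 (v = 0² = 0)
p(l) = 2 + l² (p(l) = 2 + l*l = 2 + l²)
B(a) = -8 - a (B(a) = -2 + (-6 - a) = -8 - a)
t(T) = -18 (t(T) = -3*(2 + (1 - 1*(-1))²) = -3*(2 + (1 + 1)²) = -3*(2 + 2²) = -3*(2 + 4) = -3*6 = -18)
t(v)*(B(-14) + 424) = -18*((-8 - 1*(-14)) + 424) = -18*((-8 + 14) + 424) = -18*(6 + 424) = -18*430 = -7740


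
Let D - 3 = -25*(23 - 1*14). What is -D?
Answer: 222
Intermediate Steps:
D = -222 (D = 3 - 25*(23 - 1*14) = 3 - 25*(23 - 14) = 3 - 25*9 = 3 - 225 = -222)
-D = -1*(-222) = 222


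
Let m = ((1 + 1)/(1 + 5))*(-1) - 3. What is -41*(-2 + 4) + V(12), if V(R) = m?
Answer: -256/3 ≈ -85.333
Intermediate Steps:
m = -10/3 (m = (2/6)*(-1) - 3 = (2*(1/6))*(-1) - 3 = (1/3)*(-1) - 3 = -1/3 - 3 = -10/3 ≈ -3.3333)
V(R) = -10/3
-41*(-2 + 4) + V(12) = -41*(-2 + 4) - 10/3 = -82 - 10/3 = -256/3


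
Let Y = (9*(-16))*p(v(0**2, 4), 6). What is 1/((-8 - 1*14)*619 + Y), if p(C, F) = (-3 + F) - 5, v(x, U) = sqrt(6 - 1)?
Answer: -1/13330 ≈ -7.5019e-5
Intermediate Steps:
v(x, U) = sqrt(5)
p(C, F) = -8 + F
Y = 288 (Y = (9*(-16))*(-8 + 6) = -144*(-2) = 288)
1/((-8 - 1*14)*619 + Y) = 1/((-8 - 1*14)*619 + 288) = 1/((-8 - 14)*619 + 288) = 1/(-22*619 + 288) = 1/(-13618 + 288) = 1/(-13330) = -1/13330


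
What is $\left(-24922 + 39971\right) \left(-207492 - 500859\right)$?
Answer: $-10659974199$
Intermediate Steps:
$\left(-24922 + 39971\right) \left(-207492 - 500859\right) = 15049 \left(-708351\right) = -10659974199$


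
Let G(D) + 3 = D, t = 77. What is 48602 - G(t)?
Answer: 48528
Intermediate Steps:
G(D) = -3 + D
48602 - G(t) = 48602 - (-3 + 77) = 48602 - 1*74 = 48602 - 74 = 48528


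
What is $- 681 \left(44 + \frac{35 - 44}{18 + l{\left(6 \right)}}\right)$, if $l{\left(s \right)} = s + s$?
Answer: $- \frac{297597}{10} \approx -29760.0$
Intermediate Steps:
$l{\left(s \right)} = 2 s$
$- 681 \left(44 + \frac{35 - 44}{18 + l{\left(6 \right)}}\right) = - 681 \left(44 + \frac{35 - 44}{18 + 2 \cdot 6}\right) = - 681 \left(44 - \frac{9}{18 + 12}\right) = - 681 \left(44 - \frac{9}{30}\right) = - 681 \left(44 - \frac{3}{10}\right) = \left(-681\right) \frac{437}{10} = - \frac{297597}{10}$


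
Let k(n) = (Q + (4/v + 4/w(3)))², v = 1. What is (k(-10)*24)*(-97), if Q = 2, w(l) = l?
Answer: -375584/3 ≈ -1.2519e+5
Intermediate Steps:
k(n) = 484/9 (k(n) = (2 + (4/1 + 4/3))² = (2 + (4*1 + 4*(⅓)))² = (2 + (4 + 4/3))² = (2 + 16/3)² = (22/3)² = 484/9)
(k(-10)*24)*(-97) = ((484/9)*24)*(-97) = (3872/3)*(-97) = -375584/3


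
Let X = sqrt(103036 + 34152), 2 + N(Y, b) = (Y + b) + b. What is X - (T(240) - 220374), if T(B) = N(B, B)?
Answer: 219656 + 2*sqrt(34297) ≈ 2.2003e+5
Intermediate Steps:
N(Y, b) = -2 + Y + 2*b (N(Y, b) = -2 + ((Y + b) + b) = -2 + (Y + 2*b) = -2 + Y + 2*b)
T(B) = -2 + 3*B (T(B) = -2 + B + 2*B = -2 + 3*B)
X = 2*sqrt(34297) (X = sqrt(137188) = 2*sqrt(34297) ≈ 370.39)
X - (T(240) - 220374) = 2*sqrt(34297) - ((-2 + 3*240) - 220374) = 2*sqrt(34297) - ((-2 + 720) - 220374) = 2*sqrt(34297) - (718 - 220374) = 2*sqrt(34297) - 1*(-219656) = 2*sqrt(34297) + 219656 = 219656 + 2*sqrt(34297)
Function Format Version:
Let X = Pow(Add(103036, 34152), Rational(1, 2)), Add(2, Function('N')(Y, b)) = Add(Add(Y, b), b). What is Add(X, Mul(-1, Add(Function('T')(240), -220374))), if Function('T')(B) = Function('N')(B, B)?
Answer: Add(219656, Mul(2, Pow(34297, Rational(1, 2)))) ≈ 2.2003e+5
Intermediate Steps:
Function('N')(Y, b) = Add(-2, Y, Mul(2, b)) (Function('N')(Y, b) = Add(-2, Add(Add(Y, b), b)) = Add(-2, Add(Y, Mul(2, b))) = Add(-2, Y, Mul(2, b)))
Function('T')(B) = Add(-2, Mul(3, B)) (Function('T')(B) = Add(-2, B, Mul(2, B)) = Add(-2, Mul(3, B)))
X = Mul(2, Pow(34297, Rational(1, 2))) (X = Pow(137188, Rational(1, 2)) = Mul(2, Pow(34297, Rational(1, 2))) ≈ 370.39)
Add(X, Mul(-1, Add(Function('T')(240), -220374))) = Add(Mul(2, Pow(34297, Rational(1, 2))), Mul(-1, Add(Add(-2, Mul(3, 240)), -220374))) = Add(Mul(2, Pow(34297, Rational(1, 2))), Mul(-1, Add(Add(-2, 720), -220374))) = Add(Mul(2, Pow(34297, Rational(1, 2))), Mul(-1, Add(718, -220374))) = Add(Mul(2, Pow(34297, Rational(1, 2))), Mul(-1, -219656)) = Add(Mul(2, Pow(34297, Rational(1, 2))), 219656) = Add(219656, Mul(2, Pow(34297, Rational(1, 2))))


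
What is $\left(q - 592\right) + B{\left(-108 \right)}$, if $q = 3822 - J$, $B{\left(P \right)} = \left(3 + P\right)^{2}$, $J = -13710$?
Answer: $27965$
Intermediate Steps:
$q = 17532$ ($q = 3822 - -13710 = 3822 + 13710 = 17532$)
$\left(q - 592\right) + B{\left(-108 \right)} = \left(17532 - 592\right) + \left(3 - 108\right)^{2} = 16940 + \left(-105\right)^{2} = 16940 + 11025 = 27965$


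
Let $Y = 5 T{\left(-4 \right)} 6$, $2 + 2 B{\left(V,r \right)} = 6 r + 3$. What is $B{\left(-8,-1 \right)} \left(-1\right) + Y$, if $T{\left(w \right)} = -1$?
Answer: $- \frac{55}{2} \approx -27.5$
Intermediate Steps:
$B{\left(V,r \right)} = \frac{1}{2} + 3 r$ ($B{\left(V,r \right)} = -1 + \frac{6 r + 3}{2} = -1 + \frac{3 + 6 r}{2} = -1 + \left(\frac{3}{2} + 3 r\right) = \frac{1}{2} + 3 r$)
$Y = -30$ ($Y = 5 \left(-1\right) 6 = \left(-5\right) 6 = -30$)
$B{\left(-8,-1 \right)} \left(-1\right) + Y = \left(\frac{1}{2} + 3 \left(-1\right)\right) \left(-1\right) - 30 = \left(\frac{1}{2} - 3\right) \left(-1\right) - 30 = \left(- \frac{5}{2}\right) \left(-1\right) - 30 = \frac{5}{2} - 30 = - \frac{55}{2}$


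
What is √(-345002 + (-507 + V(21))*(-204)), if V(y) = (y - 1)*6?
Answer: I*√266054 ≈ 515.8*I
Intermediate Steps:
V(y) = -6 + 6*y (V(y) = (-1 + y)*6 = -6 + 6*y)
√(-345002 + (-507 + V(21))*(-204)) = √(-345002 + (-507 + (-6 + 6*21))*(-204)) = √(-345002 + (-507 + (-6 + 126))*(-204)) = √(-345002 + (-507 + 120)*(-204)) = √(-345002 - 387*(-204)) = √(-345002 + 78948) = √(-266054) = I*√266054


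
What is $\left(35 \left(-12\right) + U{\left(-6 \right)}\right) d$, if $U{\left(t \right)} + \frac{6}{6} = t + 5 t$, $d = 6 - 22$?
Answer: $7312$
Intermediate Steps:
$d = -16$
$U{\left(t \right)} = -1 + 6 t$ ($U{\left(t \right)} = -1 + \left(t + 5 t\right) = -1 + 6 t$)
$\left(35 \left(-12\right) + U{\left(-6 \right)}\right) d = \left(35 \left(-12\right) + \left(-1 + 6 \left(-6\right)\right)\right) \left(-16\right) = \left(-420 - 37\right) \left(-16\right) = \left(-457\right) \left(-16\right) = 7312$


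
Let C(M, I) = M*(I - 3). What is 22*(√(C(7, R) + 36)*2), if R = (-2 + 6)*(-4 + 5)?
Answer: 44*√43 ≈ 288.53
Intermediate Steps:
R = 4 (R = 4*1 = 4)
C(M, I) = M*(-3 + I)
22*(√(C(7, R) + 36)*2) = 22*(√(7*(-3 + 4) + 36)*2) = 22*(√(7*1 + 36)*2) = 22*(√(7 + 36)*2) = 22*(√43*2) = 22*(2*√43) = 44*√43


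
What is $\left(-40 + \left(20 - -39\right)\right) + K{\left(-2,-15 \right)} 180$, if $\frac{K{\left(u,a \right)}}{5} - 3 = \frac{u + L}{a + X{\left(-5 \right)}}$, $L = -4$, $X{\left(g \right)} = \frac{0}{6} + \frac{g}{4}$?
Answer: $\frac{39667}{13} \approx 3051.3$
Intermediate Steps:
$X{\left(g \right)} = \frac{g}{4}$ ($X{\left(g \right)} = 0 \cdot \frac{1}{6} + g \frac{1}{4} = 0 + \frac{g}{4} = \frac{g}{4}$)
$K{\left(u,a \right)} = 15 + \frac{5 \left(-4 + u\right)}{- \frac{5}{4} + a}$ ($K{\left(u,a \right)} = 15 + 5 \frac{u - 4}{a + \frac{1}{4} \left(-5\right)} = 15 + 5 \frac{-4 + u}{a - \frac{5}{4}} = 15 + 5 \frac{-4 + u}{- \frac{5}{4} + a} = 15 + \frac{5 \left(-4 + u\right)}{- \frac{5}{4} + a}$)
$\left(-40 + \left(20 - -39\right)\right) + K{\left(-2,-15 \right)} 180 = \left(-40 + \left(20 - -39\right)\right) + \frac{5 \left(-31 + 4 \left(-2\right) + 12 \left(-15\right)\right)}{-5 + 4 \left(-15\right)} 180 = \left(-40 + \left(20 + 39\right)\right) + \frac{5 \left(-31 - 8 - 180\right)}{-5 - 60} \cdot 180 = \left(-40 + 59\right) + 5 \frac{1}{-65} \left(-219\right) 180 = 19 + 5 \left(- \frac{1}{65}\right) \left(-219\right) 180 = 19 + \frac{219}{13} \cdot 180 = 19 + \frac{39420}{13} = \frac{39667}{13}$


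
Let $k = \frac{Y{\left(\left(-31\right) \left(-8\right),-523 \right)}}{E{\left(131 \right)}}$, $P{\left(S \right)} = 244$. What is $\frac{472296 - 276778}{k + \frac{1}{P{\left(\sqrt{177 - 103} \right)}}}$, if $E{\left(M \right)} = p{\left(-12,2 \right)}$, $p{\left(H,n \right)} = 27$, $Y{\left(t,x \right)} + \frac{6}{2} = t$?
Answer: $\frac{1288072584}{59807} \approx 21537.0$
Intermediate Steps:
$Y{\left(t,x \right)} = -3 + t$
$E{\left(M \right)} = 27$
$k = \frac{245}{27}$ ($k = \frac{-3 - -248}{27} = \left(-3 + 248\right) \frac{1}{27} = 245 \cdot \frac{1}{27} = \frac{245}{27} \approx 9.0741$)
$\frac{472296 - 276778}{k + \frac{1}{P{\left(\sqrt{177 - 103} \right)}}} = \frac{472296 - 276778}{\frac{245}{27} + \frac{1}{244}} = \frac{195518}{\frac{245}{27} + \frac{1}{244}} = \frac{195518}{\frac{59807}{6588}} = 195518 \cdot \frac{6588}{59807} = \frac{1288072584}{59807}$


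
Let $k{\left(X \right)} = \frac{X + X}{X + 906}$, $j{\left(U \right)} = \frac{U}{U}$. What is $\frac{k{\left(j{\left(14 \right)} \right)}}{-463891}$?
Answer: $- \frac{2}{420749137} \approx -4.7534 \cdot 10^{-9}$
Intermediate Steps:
$j{\left(U \right)} = 1$
$k{\left(X \right)} = \frac{2 X}{906 + X}$
$\frac{k{\left(j{\left(14 \right)} \right)}}{-463891} = \frac{2 \cdot 1 \frac{1}{906 + 1}}{-463891} = 2 \cdot 1 \cdot \frac{1}{907} \left(- \frac{1}{463891}\right) = \frac{2}{907} \left(- \frac{1}{463891}\right) = - \frac{2}{420749137}$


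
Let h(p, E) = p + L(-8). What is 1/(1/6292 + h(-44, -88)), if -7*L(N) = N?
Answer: -44044/1887593 ≈ -0.023333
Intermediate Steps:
L(N) = -N/7
h(p, E) = 8/7 + p (h(p, E) = p - 1/7*(-8) = p + 8/7 = 8/7 + p)
1/(1/6292 + h(-44, -88)) = 1/(1/6292 + (8/7 - 44)) = 1/(1/6292 - 300/7) = 1/(-1887593/44044) = -44044/1887593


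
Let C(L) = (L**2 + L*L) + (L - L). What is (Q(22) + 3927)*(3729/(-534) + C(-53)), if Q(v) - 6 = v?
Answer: 3950099755/178 ≈ 2.2192e+7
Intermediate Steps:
Q(v) = 6 + v
C(L) = 2*L**2 (C(L) = (L**2 + L**2) + 0 = 2*L**2 + 0 = 2*L**2)
(Q(22) + 3927)*(3729/(-534) + C(-53)) = ((6 + 22) + 3927)*(3729/(-534) + 2*(-53)**2) = (28 + 3927)*(3729*(-1/534) + 2*2809) = 3955*(-1243/178 + 5618) = 3955*(998761/178) = 3950099755/178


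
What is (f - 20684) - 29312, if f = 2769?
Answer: -47227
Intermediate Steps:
(f - 20684) - 29312 = (2769 - 20684) - 29312 = -17915 - 29312 = -47227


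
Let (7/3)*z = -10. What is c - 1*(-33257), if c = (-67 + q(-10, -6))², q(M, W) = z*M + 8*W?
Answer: 1884618/49 ≈ 38462.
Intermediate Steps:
z = -30/7 (z = (3/7)*(-10) = -30/7 ≈ -4.2857)
q(M, W) = 8*W - 30*M/7 (q(M, W) = -30*M/7 + 8*W = 8*W - 30*M/7)
c = 255025/49 (c = (-67 + (8*(-6) - 30/7*(-10)))² = (-67 + (-48 + 300/7))² = (-67 - 36/7)² = (-505/7)² = 255025/49 ≈ 5204.6)
c - 1*(-33257) = 255025/49 - 1*(-33257) = 255025/49 + 33257 = 1884618/49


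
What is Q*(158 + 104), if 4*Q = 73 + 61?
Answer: 8777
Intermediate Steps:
Q = 67/2 (Q = (73 + 61)/4 = (¼)*134 = 67/2 ≈ 33.500)
Q*(158 + 104) = 67*(158 + 104)/2 = (67/2)*262 = 8777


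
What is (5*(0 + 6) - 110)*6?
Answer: -480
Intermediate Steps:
(5*(0 + 6) - 110)*6 = (5*6 - 110)*6 = (30 - 110)*6 = -80*6 = -480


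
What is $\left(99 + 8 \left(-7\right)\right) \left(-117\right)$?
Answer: $-5031$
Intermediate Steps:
$\left(99 + 8 \left(-7\right)\right) \left(-117\right) = \left(99 - 56\right) \left(-117\right) = 43 \left(-117\right) = -5031$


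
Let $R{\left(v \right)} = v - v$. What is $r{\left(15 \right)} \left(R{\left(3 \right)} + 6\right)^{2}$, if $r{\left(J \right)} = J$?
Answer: $540$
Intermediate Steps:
$R{\left(v \right)} = 0$
$r{\left(15 \right)} \left(R{\left(3 \right)} + 6\right)^{2} = 15 \left(0 + 6\right)^{2} = 15 \cdot 6^{2} = 15 \cdot 36 = 540$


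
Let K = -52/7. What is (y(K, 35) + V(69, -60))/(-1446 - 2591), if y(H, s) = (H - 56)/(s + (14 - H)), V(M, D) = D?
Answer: 24144/1594615 ≈ 0.015141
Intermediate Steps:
K = -52/7 (K = -52*⅐ = -52/7 ≈ -7.4286)
y(H, s) = (-56 + H)/(14 + s - H)
(y(K, 35) + V(69, -60))/(-1446 - 2591) = ((-56 - 52/7)/(14 + 35 - 1*(-52/7)) - 60)/(-1446 - 2591) = (-444/7/(14 + 35 + 52/7) - 60)/(-4037) = (-444/7/(395/7) - 60)*(-1/4037) = ((7/395)*(-444/7) - 60)*(-1/4037) = (-444/395 - 60)*(-1/4037) = -24144/395*(-1/4037) = 24144/1594615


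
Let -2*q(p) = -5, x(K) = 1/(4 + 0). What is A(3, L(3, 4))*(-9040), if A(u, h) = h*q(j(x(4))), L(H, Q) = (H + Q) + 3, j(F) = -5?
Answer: -226000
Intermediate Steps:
x(K) = ¼ (x(K) = 1/4 = ¼)
L(H, Q) = 3 + H + Q
q(p) = 5/2 (q(p) = -½*(-5) = 5/2)
A(u, h) = 5*h/2 (A(u, h) = h*(5/2) = 5*h/2)
A(3, L(3, 4))*(-9040) = (5*(3 + 3 + 4)/2)*(-9040) = ((5/2)*10)*(-9040) = 25*(-9040) = -226000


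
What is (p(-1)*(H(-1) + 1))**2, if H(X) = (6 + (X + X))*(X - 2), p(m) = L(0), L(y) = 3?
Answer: 1089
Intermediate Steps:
p(m) = 3
H(X) = (-2 + X)*(6 + 2*X) (H(X) = (6 + 2*X)*(-2 + X) = (-2 + X)*(6 + 2*X))
(p(-1)*(H(-1) + 1))**2 = (3*((-12 + 2*(-1) + 2*(-1)**2) + 1))**2 = (3*((-12 - 2 + 2*1) + 1))**2 = (3*((-12 - 2 + 2) + 1))**2 = (3*(-12 + 1))**2 = (3*(-11))**2 = (-33)**2 = 1089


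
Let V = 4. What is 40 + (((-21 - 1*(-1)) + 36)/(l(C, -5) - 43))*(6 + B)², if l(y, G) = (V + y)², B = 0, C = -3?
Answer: 184/7 ≈ 26.286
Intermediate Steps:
l(y, G) = (4 + y)²
40 + (((-21 - 1*(-1)) + 36)/(l(C, -5) - 43))*(6 + B)² = 40 + (((-21 - 1*(-1)) + 36)/((4 - 3)² - 43))*(6 + 0)² = 40 + (((-21 + 1) + 36)/(1² - 43))*6² = 40 + ((-20 + 36)/(1 - 43))*36 = 40 + (16/(-42))*36 = 40 + (16*(-1/42))*36 = 40 - 8/21*36 = 40 - 96/7 = 184/7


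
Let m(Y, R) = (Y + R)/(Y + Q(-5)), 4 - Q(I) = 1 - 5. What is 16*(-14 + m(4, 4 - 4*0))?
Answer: -640/3 ≈ -213.33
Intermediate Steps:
Q(I) = 8 (Q(I) = 4 - (1 - 5) = 4 - 1*(-4) = 4 + 4 = 8)
m(Y, R) = (R + Y)/(8 + Y) (m(Y, R) = (Y + R)/(Y + 8) = (R + Y)/(8 + Y))
16*(-14 + m(4, 4 - 4*0)) = 16*(-14 + ((4 - 4*0) + 4)/(8 + 4)) = 16*(-14 + ((4 + 0) + 4)/12) = 16*(-14 + (4 + 4)/12) = 16*(-14 + (1/12)*8) = 16*(-14 + ⅔) = 16*(-40/3) = -640/3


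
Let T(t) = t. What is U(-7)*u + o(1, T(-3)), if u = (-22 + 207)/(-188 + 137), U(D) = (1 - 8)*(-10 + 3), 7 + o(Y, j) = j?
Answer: -9575/51 ≈ -187.75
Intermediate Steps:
o(Y, j) = -7 + j
U(D) = 49 (U(D) = -7*(-7) = 49)
u = -185/51 (u = 185/(-51) = 185*(-1/51) = -185/51 ≈ -3.6274)
U(-7)*u + o(1, T(-3)) = 49*(-185/51) + (-7 - 3) = -9065/51 - 10 = -9575/51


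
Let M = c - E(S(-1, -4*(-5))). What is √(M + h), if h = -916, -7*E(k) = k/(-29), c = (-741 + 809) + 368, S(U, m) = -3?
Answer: I*√19779711/203 ≈ 21.909*I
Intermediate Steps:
c = 436 (c = 68 + 368 = 436)
E(k) = k/203 (E(k) = -k/(7*(-29)) = -k*(-1)/(7*29) = -(-1)*k/203 = k/203)
M = 88511/203 (M = 436 - (-3)/203 = 436 - 1*(-3/203) = 436 + 3/203 = 88511/203 ≈ 436.01)
√(M + h) = √(88511/203 - 916) = √(-97437/203) = I*√19779711/203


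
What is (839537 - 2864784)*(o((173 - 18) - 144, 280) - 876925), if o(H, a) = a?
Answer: 1775422656315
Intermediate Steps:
(839537 - 2864784)*(o((173 - 18) - 144, 280) - 876925) = (839537 - 2864784)*(280 - 876925) = -2025247*(-876645) = 1775422656315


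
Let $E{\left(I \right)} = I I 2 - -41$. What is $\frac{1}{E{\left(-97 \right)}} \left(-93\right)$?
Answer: $- \frac{93}{18859} \approx -0.0049313$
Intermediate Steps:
$E{\left(I \right)} = 41 + 2 I^{2}$ ($E{\left(I \right)} = I^{2} \cdot 2 + 41 = 2 I^{2} + 41 = 41 + 2 I^{2}$)
$\frac{1}{E{\left(-97 \right)}} \left(-93\right) = \frac{1}{41 + 2 \left(-97\right)^{2}} \left(-93\right) = \frac{1}{41 + 2 \cdot 9409} \left(-93\right) = \frac{1}{41 + 18818} \left(-93\right) = \frac{1}{18859} \left(-93\right) = - \frac{93}{18859}$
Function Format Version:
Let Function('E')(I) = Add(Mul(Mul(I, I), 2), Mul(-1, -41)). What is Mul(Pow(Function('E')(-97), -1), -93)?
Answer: Rational(-93, 18859) ≈ -0.0049313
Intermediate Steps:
Function('E')(I) = Add(41, Mul(2, Pow(I, 2))) (Function('E')(I) = Add(Mul(Pow(I, 2), 2), 41) = Add(Mul(2, Pow(I, 2)), 41) = Add(41, Mul(2, Pow(I, 2))))
Mul(Pow(Function('E')(-97), -1), -93) = Mul(Pow(Add(41, Mul(2, Pow(-97, 2))), -1), -93) = Mul(Pow(Add(41, Mul(2, 9409)), -1), -93) = Mul(Pow(Add(41, 18818), -1), -93) = Mul(Pow(18859, -1), -93) = Mul(Rational(1, 18859), -93) = Rational(-93, 18859)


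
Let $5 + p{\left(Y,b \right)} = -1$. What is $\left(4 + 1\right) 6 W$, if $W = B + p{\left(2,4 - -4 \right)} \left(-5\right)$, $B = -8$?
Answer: $660$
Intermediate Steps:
$p{\left(Y,b \right)} = -6$ ($p{\left(Y,b \right)} = -5 - 1 = -6$)
$W = 22$ ($W = -8 - -30 = -8 + 30 = 22$)
$\left(4 + 1\right) 6 W = \left(4 + 1\right) 6 \cdot 22 = 5 \cdot 6 \cdot 22 = 30 \cdot 22 = 660$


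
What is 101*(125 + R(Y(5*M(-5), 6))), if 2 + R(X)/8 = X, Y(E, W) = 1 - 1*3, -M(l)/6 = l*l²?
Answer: 9393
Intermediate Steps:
M(l) = -6*l³ (M(l) = -6*l*l² = -6*l³)
Y(E, W) = -2 (Y(E, W) = 1 - 3 = -2)
R(X) = -16 + 8*X
101*(125 + R(Y(5*M(-5), 6))) = 101*(125 + (-16 + 8*(-2))) = 101*(125 + (-16 - 16)) = 101*(125 - 32) = 101*93 = 9393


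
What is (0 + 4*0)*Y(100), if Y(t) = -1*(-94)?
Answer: 0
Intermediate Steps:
Y(t) = 94
(0 + 4*0)*Y(100) = (0 + 4*0)*94 = (0 + 0)*94 = 0*94 = 0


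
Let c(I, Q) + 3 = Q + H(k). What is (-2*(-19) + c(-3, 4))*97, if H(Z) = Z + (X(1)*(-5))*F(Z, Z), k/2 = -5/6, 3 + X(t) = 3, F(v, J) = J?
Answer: 10864/3 ≈ 3621.3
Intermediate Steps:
X(t) = 0 (X(t) = -3 + 3 = 0)
k = -5/3 (k = 2*(-5/6) = -5/3 ≈ -1.6667)
H(Z) = Z (H(Z) = Z + (0*(-5))*Z = Z + 0*Z = Z + 0 = Z)
c(I, Q) = -14/3 + Q (c(I, Q) = -3 + (Q - 5/3) = -3 + (-5/3 + Q) = -14/3 + Q)
(-2*(-19) + c(-3, 4))*97 = (-2*(-19) + (-14/3 + 4))*97 = (38 - 2/3)*97 = (112/3)*97 = 10864/3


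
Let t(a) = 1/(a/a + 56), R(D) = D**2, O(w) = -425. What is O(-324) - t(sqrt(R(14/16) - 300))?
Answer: -24226/57 ≈ -425.02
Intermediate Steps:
t(a) = 1/57 (t(a) = 1/(1 + 56) = 1/57)
O(-324) - t(sqrt(R(14/16) - 300)) = -425 - 1*1/57 = -425 - 1/57 = -24226/57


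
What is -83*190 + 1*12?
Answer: -15758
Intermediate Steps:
-83*190 + 1*12 = -15770 + 12 = -15758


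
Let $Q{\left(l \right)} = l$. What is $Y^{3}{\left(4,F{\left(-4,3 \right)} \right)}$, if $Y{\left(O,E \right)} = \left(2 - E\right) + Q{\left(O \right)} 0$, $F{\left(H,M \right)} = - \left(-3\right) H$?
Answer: $2744$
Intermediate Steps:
$F{\left(H,M \right)} = 3 H$
$Y{\left(O,E \right)} = 2 - E$ ($Y{\left(O,E \right)} = \left(2 - E\right) + O 0 = \left(2 - E\right) + 0 = 2 - E$)
$Y^{3}{\left(4,F{\left(-4,3 \right)} \right)} = \left(2 - 3 \left(-4\right)\right)^{3} = \left(2 - -12\right)^{3} = \left(2 + 12\right)^{3} = 14^{3} = 2744$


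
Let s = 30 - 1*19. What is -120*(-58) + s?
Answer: 6971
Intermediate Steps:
s = 11 (s = 30 - 19 = 11)
-120*(-58) + s = -120*(-58) + 11 = 6960 + 11 = 6971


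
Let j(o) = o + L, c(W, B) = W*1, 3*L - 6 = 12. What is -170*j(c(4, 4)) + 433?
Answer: -1267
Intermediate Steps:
L = 6 (L = 2 + (⅓)*12 = 2 + 4 = 6)
c(W, B) = W
j(o) = 6 + o (j(o) = o + 6 = 6 + o)
-170*j(c(4, 4)) + 433 = -170*(6 + 4) + 433 = -170*10 + 433 = -1700 + 433 = -1267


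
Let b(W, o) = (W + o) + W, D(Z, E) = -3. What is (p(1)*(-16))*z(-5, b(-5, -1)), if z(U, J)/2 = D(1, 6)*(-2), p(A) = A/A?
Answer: -192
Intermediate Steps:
p(A) = 1
b(W, o) = o + 2*W
z(U, J) = 12 (z(U, J) = 2*(-3*(-2)) = 2*6 = 12)
(p(1)*(-16))*z(-5, b(-5, -1)) = (1*(-16))*12 = -16*12 = -192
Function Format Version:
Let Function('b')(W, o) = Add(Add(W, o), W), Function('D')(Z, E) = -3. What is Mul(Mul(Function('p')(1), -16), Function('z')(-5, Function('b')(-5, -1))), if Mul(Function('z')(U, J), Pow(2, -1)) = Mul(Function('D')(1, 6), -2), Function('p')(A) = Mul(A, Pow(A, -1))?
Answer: -192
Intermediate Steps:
Function('p')(A) = 1
Function('b')(W, o) = Add(o, Mul(2, W))
Function('z')(U, J) = 12 (Function('z')(U, J) = Mul(2, Mul(-3, -2)) = Mul(2, 6) = 12)
Mul(Mul(Function('p')(1), -16), Function('z')(-5, Function('b')(-5, -1))) = Mul(Mul(1, -16), 12) = Mul(-16, 12) = -192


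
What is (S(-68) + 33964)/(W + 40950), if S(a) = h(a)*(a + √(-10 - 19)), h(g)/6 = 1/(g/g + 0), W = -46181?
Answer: -33556/5231 - 6*I*√29/5231 ≈ -6.4148 - 0.0061768*I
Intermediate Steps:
h(g) = 6 (h(g) = 6/(g/g + 0) = 6/(1 + 0) = 6/1 = 6*1 = 6)
S(a) = 6*a + 6*I*√29 (S(a) = 6*(a + √(-10 - 19)) = 6*(a + √(-29)) = 6*(a + I*√29) = 6*a + 6*I*√29)
(S(-68) + 33964)/(W + 40950) = ((6*(-68) + 6*I*√29) + 33964)/(-46181 + 40950) = ((-408 + 6*I*√29) + 33964)/(-5231) = (33556 + 6*I*√29)*(-1/5231) = -33556/5231 - 6*I*√29/5231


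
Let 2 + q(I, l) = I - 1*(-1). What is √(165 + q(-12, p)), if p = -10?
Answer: 2*√38 ≈ 12.329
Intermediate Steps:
q(I, l) = -1 + I (q(I, l) = -2 + (I - 1*(-1)) = -2 + (I + 1) = -2 + (1 + I) = -1 + I)
√(165 + q(-12, p)) = √(165 + (-1 - 12)) = √(165 - 13) = √152 = 2*√38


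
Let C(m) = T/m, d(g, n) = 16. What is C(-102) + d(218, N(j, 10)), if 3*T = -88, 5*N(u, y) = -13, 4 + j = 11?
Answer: 2492/153 ≈ 16.288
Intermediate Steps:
j = 7 (j = -4 + 11 = 7)
N(u, y) = -13/5 (N(u, y) = (⅕)*(-13) = -13/5)
T = -88/3 (T = (⅓)*(-88) = -88/3 ≈ -29.333)
C(m) = -88/(3*m)
C(-102) + d(218, N(j, 10)) = -88/3/(-102) + 16 = -88/3*(-1/102) + 16 = 44/153 + 16 = 2492/153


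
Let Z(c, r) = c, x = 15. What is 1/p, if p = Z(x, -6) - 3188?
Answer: -1/3173 ≈ -0.00031516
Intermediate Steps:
p = -3173 (p = 15 - 3188 = -3173)
1/p = 1/(-3173) = -1/3173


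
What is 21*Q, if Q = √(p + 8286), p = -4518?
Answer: 42*√942 ≈ 1289.1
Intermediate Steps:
Q = 2*√942 (Q = √(-4518 + 8286) = √3768 = 2*√942 ≈ 61.384)
21*Q = 21*(2*√942) = 42*√942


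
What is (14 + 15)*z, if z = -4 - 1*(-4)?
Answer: 0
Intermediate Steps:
z = 0 (z = -4 + 4 = 0)
(14 + 15)*z = (14 + 15)*0 = 29*0 = 0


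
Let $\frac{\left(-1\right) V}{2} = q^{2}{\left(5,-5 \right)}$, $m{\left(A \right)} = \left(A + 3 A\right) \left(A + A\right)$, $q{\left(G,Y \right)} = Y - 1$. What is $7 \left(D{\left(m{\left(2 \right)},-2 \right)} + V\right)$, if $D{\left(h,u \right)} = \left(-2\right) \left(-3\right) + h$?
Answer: $-238$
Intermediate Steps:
$q{\left(G,Y \right)} = -1 + Y$
$m{\left(A \right)} = 8 A^{2}$ ($m{\left(A \right)} = 4 A 2 A = 8 A^{2}$)
$D{\left(h,u \right)} = 6 + h$
$V = -72$ ($V = - 2 \left(-1 - 5\right)^{2} = - 2 \left(-6\right)^{2} = \left(-2\right) 36 = -72$)
$7 \left(D{\left(m{\left(2 \right)},-2 \right)} + V\right) = 7 \left(\left(6 + 8 \cdot 2^{2}\right) - 72\right) = 7 \left(\left(6 + 8 \cdot 4\right) - 72\right) = 7 \left(\left(6 + 32\right) - 72\right) = 7 \left(38 - 72\right) = 7 \left(-34\right) = -238$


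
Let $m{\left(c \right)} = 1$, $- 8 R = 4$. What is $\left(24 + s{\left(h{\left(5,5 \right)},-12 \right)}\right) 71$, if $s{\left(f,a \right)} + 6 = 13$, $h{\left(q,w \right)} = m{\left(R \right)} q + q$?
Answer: $2201$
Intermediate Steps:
$R = - \frac{1}{2}$ ($R = \left(- \frac{1}{8}\right) 4 = - \frac{1}{2} \approx -0.5$)
$h{\left(q,w \right)} = 2 q$ ($h{\left(q,w \right)} = 1 q + q = q + q = 2 q$)
$s{\left(f,a \right)} = 7$ ($s{\left(f,a \right)} = -6 + 13 = 7$)
$\left(24 + s{\left(h{\left(5,5 \right)},-12 \right)}\right) 71 = \left(24 + 7\right) 71 = 31 \cdot 71 = 2201$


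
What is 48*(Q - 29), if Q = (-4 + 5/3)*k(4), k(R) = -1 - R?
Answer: -832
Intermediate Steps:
Q = 35/3 (Q = (-4 + 5/3)*(-1 - 1*4) = (-4 + 5*(⅓))*(-1 - 4) = (-4 + 5/3)*(-5) = -7/3*(-5) = 35/3 ≈ 11.667)
48*(Q - 29) = 48*(35/3 - 29) = 48*(-52/3) = -832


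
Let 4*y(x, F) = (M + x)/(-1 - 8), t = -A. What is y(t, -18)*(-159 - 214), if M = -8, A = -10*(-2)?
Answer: -2611/9 ≈ -290.11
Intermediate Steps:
A = 20
t = -20 (t = -1*20 = -20)
y(x, F) = 2/9 - x/36 (y(x, F) = ((-8 + x)/(-1 - 8))/4 = ((-8 + x)/(-9))/4 = ((-8 + x)*(-1/9))/4 = (8/9 - x/9)/4 = 2/9 - x/36)
y(t, -18)*(-159 - 214) = (2/9 - 1/36*(-20))*(-159 - 214) = (2/9 + 5/9)*(-373) = (7/9)*(-373) = -2611/9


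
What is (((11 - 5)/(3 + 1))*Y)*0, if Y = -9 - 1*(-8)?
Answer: 0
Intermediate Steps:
Y = -1 (Y = -9 + 8 = -1)
(((11 - 5)/(3 + 1))*Y)*0 = (((11 - 5)/(3 + 1))*(-1))*0 = ((6/4)*(-1))*0 = ((6*(¼))*(-1))*0 = ((3/2)*(-1))*0 = -3/2*0 = 0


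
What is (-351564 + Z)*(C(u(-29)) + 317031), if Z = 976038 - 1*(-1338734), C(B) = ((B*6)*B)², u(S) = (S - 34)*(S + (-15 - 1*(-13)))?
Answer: 1028200449286516762776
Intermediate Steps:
u(S) = (-34 + S)*(-2 + S) (u(S) = (-34 + S)*(S + (-15 + 13)) = (-34 + S)*(S - 2) = (-34 + S)*(-2 + S))
C(B) = 36*B⁴ (C(B) = ((6*B)*B)² = (6*B²)² = 36*B⁴)
Z = 2314772 (Z = 976038 + 1338734 = 2314772)
(-351564 + Z)*(C(u(-29)) + 317031) = (-351564 + 2314772)*(36*(68 + (-29)² - 36*(-29))⁴ + 317031) = 1963208*(36*(68 + 841 + 1044)⁴ + 317031) = 1963208*(36*1953⁴ + 317031) = 1963208*(36*14548190295681 + 317031) = 1963208*(523734850644516 + 317031) = 1963208*523734850961547 = 1028200449286516762776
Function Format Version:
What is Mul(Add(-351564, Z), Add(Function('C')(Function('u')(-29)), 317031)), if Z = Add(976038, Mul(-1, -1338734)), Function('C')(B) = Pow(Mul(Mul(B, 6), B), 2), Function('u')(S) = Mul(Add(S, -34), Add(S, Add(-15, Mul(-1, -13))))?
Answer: 1028200449286516762776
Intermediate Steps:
Function('u')(S) = Mul(Add(-34, S), Add(-2, S)) (Function('u')(S) = Mul(Add(-34, S), Add(S, Add(-15, 13))) = Mul(Add(-34, S), Add(S, -2)) = Mul(Add(-34, S), Add(-2, S)))
Function('C')(B) = Mul(36, Pow(B, 4)) (Function('C')(B) = Pow(Mul(Mul(6, B), B), 2) = Pow(Mul(6, Pow(B, 2)), 2) = Mul(36, Pow(B, 4)))
Z = 2314772 (Z = Add(976038, 1338734) = 2314772)
Mul(Add(-351564, Z), Add(Function('C')(Function('u')(-29)), 317031)) = Mul(Add(-351564, 2314772), Add(Mul(36, Pow(Add(68, Pow(-29, 2), Mul(-36, -29)), 4)), 317031)) = Mul(1963208, Add(Mul(36, Pow(Add(68, 841, 1044), 4)), 317031)) = Mul(1963208, Add(Mul(36, Pow(1953, 4)), 317031)) = Mul(1963208, Add(Mul(36, 14548190295681), 317031)) = Mul(1963208, Add(523734850644516, 317031)) = Mul(1963208, 523734850961547) = 1028200449286516762776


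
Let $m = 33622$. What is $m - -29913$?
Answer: $63535$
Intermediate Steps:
$m - -29913 = 33622 - -29913 = 33622 + 29913 = 63535$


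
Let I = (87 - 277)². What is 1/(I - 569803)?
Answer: -1/533703 ≈ -1.8737e-6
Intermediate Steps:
I = 36100 (I = (-190)² = 36100)
1/(I - 569803) = 1/(36100 - 569803) = 1/(-533703) = -1/533703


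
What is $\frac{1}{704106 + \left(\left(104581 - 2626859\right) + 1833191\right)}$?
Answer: $\frac{1}{15019} \approx 6.6582 \cdot 10^{-5}$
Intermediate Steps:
$\frac{1}{704106 + \left(\left(104581 - 2626859\right) + 1833191\right)} = \frac{1}{704106 + \left(-2522278 + 1833191\right)} = \frac{1}{704106 - 689087} = \frac{1}{15019}$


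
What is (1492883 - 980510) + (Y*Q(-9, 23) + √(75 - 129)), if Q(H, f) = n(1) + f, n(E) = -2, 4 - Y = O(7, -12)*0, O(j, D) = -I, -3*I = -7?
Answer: 512457 + 3*I*√6 ≈ 5.1246e+5 + 7.3485*I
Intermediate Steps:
I = 7/3 (I = -⅓*(-7) = 7/3 ≈ 2.3333)
O(j, D) = -7/3 (O(j, D) = -1*7/3 = -7/3)
Y = 4 (Y = 4 - (-7)*0/3 = 4 - 1*0 = 4 + 0 = 4)
Q(H, f) = -2 + f
(1492883 - 980510) + (Y*Q(-9, 23) + √(75 - 129)) = (1492883 - 980510) + (4*(-2 + 23) + √(75 - 129)) = 512373 + (4*21 + √(-54)) = 512373 + (84 + 3*I*√6) = 512457 + 3*I*√6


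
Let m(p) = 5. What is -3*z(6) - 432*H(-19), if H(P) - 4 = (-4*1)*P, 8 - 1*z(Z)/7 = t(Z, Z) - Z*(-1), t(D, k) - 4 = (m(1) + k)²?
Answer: -31977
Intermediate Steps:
t(D, k) = 4 + (5 + k)²
z(Z) = 28 - 7*Z - 7*(5 + Z)² (z(Z) = 56 - 7*((4 + (5 + Z)²) - Z*(-1)) = 56 - 7*((4 + (5 + Z)²) - (-1)*Z) = 56 - 7*((4 + (5 + Z)²) + Z) = 56 - 7*(4 + Z + (5 + Z)²) = 56 + (-28 - 7*Z - 7*(5 + Z)²) = 28 - 7*Z - 7*(5 + Z)²)
H(P) = 4 - 4*P (H(P) = 4 + (-4*1)*P = 4 - 4*P)
-3*z(6) - 432*H(-19) = -3*(28 - 7*6 - 7*(5 + 6)²) - 432*(4 - 4*(-19)) = -3*(28 - 42 - 7*11²) - 432*(4 + 76) = -3*(28 - 42 - 7*121) - 432*80 = -3*(28 - 42 - 847) - 34560 = -3*(-861) - 34560 = 2583 - 34560 = -31977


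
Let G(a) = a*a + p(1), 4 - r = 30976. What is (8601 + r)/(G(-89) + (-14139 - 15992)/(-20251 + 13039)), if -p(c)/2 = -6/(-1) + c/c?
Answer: -161339652/57055415 ≈ -2.8278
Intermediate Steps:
r = -30972 (r = 4 - 1*30976 = 4 - 30976 = -30972)
p(c) = -14 (p(c) = -2*(-6/(-1) + c/c) = -2*(-6*(-1) + 1) = -2*(6 + 1) = -2*7 = -14)
G(a) = -14 + a² (G(a) = a*a - 14 = a² - 14 = -14 + a²)
(8601 + r)/(G(-89) + (-14139 - 15992)/(-20251 + 13039)) = (8601 - 30972)/((-14 + (-89)²) + (-14139 - 15992)/(-20251 + 13039)) = -22371/((-14 + 7921) - 30131/(-7212)) = -22371/(7907 - 30131*(-1/7212)) = -22371/(7907 + 30131/7212) = -22371/57055415/7212 = -22371*7212/57055415 = -161339652/57055415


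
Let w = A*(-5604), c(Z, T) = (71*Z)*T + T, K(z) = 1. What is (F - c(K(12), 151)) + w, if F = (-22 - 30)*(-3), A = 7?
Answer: -49944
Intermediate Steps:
c(Z, T) = T + 71*T*Z (c(Z, T) = 71*T*Z + T = T + 71*T*Z)
F = 156 (F = -52*(-3) = 156)
w = -39228 (w = 7*(-5604) = -39228)
(F - c(K(12), 151)) + w = (156 - 151*(1 + 71*1)) - 39228 = (156 - 151*(1 + 71)) - 39228 = (156 - 151*72) - 39228 = (156 - 1*10872) - 39228 = (156 - 10872) - 39228 = -10716 - 39228 = -49944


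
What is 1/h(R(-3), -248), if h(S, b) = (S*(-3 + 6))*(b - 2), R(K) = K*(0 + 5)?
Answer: 1/11250 ≈ 8.8889e-5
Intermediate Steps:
R(K) = 5*K (R(K) = K*5 = 5*K)
h(S, b) = 3*S*(-2 + b) (h(S, b) = (S*3)*(-2 + b) = (3*S)*(-2 + b) = 3*S*(-2 + b))
1/h(R(-3), -248) = 1/(3*(5*(-3))*(-2 - 248)) = 1/(3*(-15)*(-250)) = 1/11250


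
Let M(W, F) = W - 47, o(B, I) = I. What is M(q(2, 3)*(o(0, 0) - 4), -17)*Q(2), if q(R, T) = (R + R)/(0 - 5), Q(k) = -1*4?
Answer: 876/5 ≈ 175.20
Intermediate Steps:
Q(k) = -4
q(R, T) = -2*R/5 (q(R, T) = (2*R)/(-5) = (2*R)*(-⅕) = -2*R/5)
M(W, F) = -47 + W
M(q(2, 3)*(o(0, 0) - 4), -17)*Q(2) = (-47 + (-⅖*2)*(0 - 4))*(-4) = (-47 - ⅘*(-4))*(-4) = (-47 + 16/5)*(-4) = -219/5*(-4) = 876/5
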